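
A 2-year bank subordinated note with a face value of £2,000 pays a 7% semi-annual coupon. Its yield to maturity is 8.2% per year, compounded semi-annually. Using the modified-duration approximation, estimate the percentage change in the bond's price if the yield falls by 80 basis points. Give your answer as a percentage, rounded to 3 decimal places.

+1.460%

Periodic yield y = 0.041. Modified duration first:
  t   CF        PV=CF/(1+0.041)^t    t·PV
  1        70.00        67.2430        67.2430
  2        70.00        64.5947       129.1893
  3        70.00        62.0506       186.1517
  4     2,070.00     1,762.6554     7,050.6218
  Σ                  1,956.5437     7,433.2059
P = 1,956.5437; D_Mac = 3.79915 half-year periods = 1.89958 yrs; D_mod = 1.89958/(1+0.041) = 1.82476 yrs.
ΔP/P ≈ -D_mod · Δy = -1.82476 × (-0.008) = +0.014598 = +1.4598%.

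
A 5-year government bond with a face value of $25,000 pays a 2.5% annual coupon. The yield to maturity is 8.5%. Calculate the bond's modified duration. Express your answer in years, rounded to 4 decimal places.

4.3511 years

Periodic yield y = 0.085. First find Macaulay duration:
  t   CF        PV=CF/(1+0.085)^t    t·PV
  1       625.00       576.0369       576.0369
  2       625.00       530.9096     1,061.8191
  3       625.00       489.3176     1,467.9527
  4       625.00       450.9839     1,803.9357
  5    25,625.00    17,041.7890    85,208.9449
  Σ                 19,089.0369    90,118.6892
P = 19,089.0369; Macaulay duration = 90,118.6892 / 19,089.0369 = 4.72097 years.
Modified duration = D_Mac / (1 + y) = 4.72097 / 1.085 = 4.35112 years.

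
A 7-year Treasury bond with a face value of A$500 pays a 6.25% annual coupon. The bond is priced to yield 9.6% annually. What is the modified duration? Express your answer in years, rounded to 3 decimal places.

Periodic yield y = 0.096. First find Macaulay duration:
  t   CF        PV=CF/(1+0.096)^t    t·PV
  1        31.25        28.5128        28.5128
  2        31.25        26.0153        52.0306
  3        31.25        23.7366        71.2098
  4        31.25        21.6575        86.6299
  5        31.25        19.7605        98.8023
  6        31.25        18.0296       108.1778
  7       531.25       279.6566     1,957.5962
  Σ                    417.3688     2,402.9593
P = 417.3688; Macaulay duration = 2,402.9593 / 417.3688 = 5.75740 years.
Modified duration = D_Mac / (1 + y) = 5.75740 / 1.096 = 5.25310 years.

5.253 years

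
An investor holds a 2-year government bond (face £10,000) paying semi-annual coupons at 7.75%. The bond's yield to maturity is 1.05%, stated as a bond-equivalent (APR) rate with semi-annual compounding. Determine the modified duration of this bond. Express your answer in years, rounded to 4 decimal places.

Periodic yield y = 0.00525. First find Macaulay duration:
  t   CF        PV=CF/(1+0.00525)^t    t·PV
  1       387.50       385.4762       385.4762
  2       387.50       383.4631       766.9261
  3       387.50       381.4604     1,144.3812
  4    10,387.50    10,172.1958    40,688.7831
  Σ                 11,322.5955    42,985.5667
P = 11,322.5955; Macaulay duration = 42,985.5667 / 11,322.5955 = 3.79644 half-year periods = 1.89822 years.
Modified duration = D_Mac / (1 + y) = 1.89822 / 1.00525 = 1.88831 years.

1.8883 years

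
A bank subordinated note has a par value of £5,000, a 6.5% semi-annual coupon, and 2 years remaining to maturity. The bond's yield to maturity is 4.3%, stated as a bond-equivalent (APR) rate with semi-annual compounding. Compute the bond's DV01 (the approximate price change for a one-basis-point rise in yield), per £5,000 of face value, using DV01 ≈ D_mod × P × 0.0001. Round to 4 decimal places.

Periodic yield y = 0.0215.
  t   CF        PV=CF/(1+0.0215)^t    t·PV
  1       162.50       159.0798       159.0798
  2       162.50       155.7316       311.4631
  3       162.50       152.4538       457.3614
  4     5,162.50     4,741.3998    18,965.5994
  Σ                  5,208.6650    19,893.5037
P = 5,208.6650; D_Mac = 3.81931 half-year periods = 1.90965 yrs; D_mod = 1.86946 yrs.
DV01 ≈ 1.86946 × 5,208.6650 × 0.0001 = 0.973740.

£0.9737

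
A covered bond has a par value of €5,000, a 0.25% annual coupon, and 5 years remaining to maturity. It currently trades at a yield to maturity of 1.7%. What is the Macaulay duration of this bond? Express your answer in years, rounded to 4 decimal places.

4.9740 years

Periodic yield y = 0.017. Discount each cash flow and weight by its year:
  t   CF        PV=CF/(1+0.017)^t    t·PV
  1        12.50        12.2911        12.2911
  2        12.50        12.0856        24.1712
  3        12.50        11.8836        35.6507
  4        12.50        11.6849        46.7397
  5     5,012.50     4,607.3332    23,036.6660
  Σ                  4,655.2784    23,155.5187
Price P = Σ PV = 4,655.2784.
Macaulay duration = Σ(t·PV) / P = 23,155.5187 / 4,655.2784 = 4.97404 years.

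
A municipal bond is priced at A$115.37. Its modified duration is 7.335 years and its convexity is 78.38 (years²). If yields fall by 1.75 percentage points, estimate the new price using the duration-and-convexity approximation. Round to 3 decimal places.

A$131.564

Duration effect: -D_mod·Δy = -7.335 × (-0.0175) = +0.1283625
Convexity effect: ½·C·(Δy)² = 0.5 × 78.38 × (-0.0175)² = +0.0120019375
ΔP/P ≈ +0.1283625 + 0.0120019375 = +0.1403644375
New price ≈ 115.37 × (1 + 0.1403644375) = 131.563845154375.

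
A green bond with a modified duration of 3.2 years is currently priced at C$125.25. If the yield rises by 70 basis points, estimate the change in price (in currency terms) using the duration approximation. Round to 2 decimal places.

-C$2.81

Duration approximation: ΔP/P ≈ -D_mod · Δy = -3.2 × (+0.007) = -0.022400.
ΔP ≈ 125.25 × (-0.022400) = -2.80560.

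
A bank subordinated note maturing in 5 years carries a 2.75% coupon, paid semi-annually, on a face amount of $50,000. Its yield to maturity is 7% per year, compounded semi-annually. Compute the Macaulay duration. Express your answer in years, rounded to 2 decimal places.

Periodic yield y = 0.035. Discount each cash flow and weight by its period:
  t   CF        PV=CF/(1+0.035)^t    t·PV
  1       687.50       664.2512       664.2512
  2       687.50       641.7886     1,283.5772
  3       687.50       620.0856     1,860.2568
  4       687.50       599.1165     2,396.4661
  5       687.50       578.8566     2,894.2828
  6       687.50       559.2817     3,355.6902
  7       687.50       540.3688     3,782.5815
  8       687.50       522.0954     4,176.7636
  9       687.50       504.4400     4,539.9604
  10   50,687.50    35,933.3224   359,333.2237
  Σ                 41,163.6068   384,287.0534
Price P = Σ PV = 41,163.6068.
Macaulay duration = Σ(t·PV) / P = 384,287.0534 / 41,163.6068 = 9.33560 half-year periods.
In years: 9.33560 / 2 = 4.66780 years.

4.67 years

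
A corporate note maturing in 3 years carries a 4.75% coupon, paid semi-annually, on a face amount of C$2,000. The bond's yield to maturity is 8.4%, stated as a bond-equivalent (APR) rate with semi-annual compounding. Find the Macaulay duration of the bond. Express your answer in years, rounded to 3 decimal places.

2.821 years

Periodic yield y = 0.042. Discount each cash flow and weight by its period:
  t   CF        PV=CF/(1+0.042)^t    t·PV
  1        47.50        45.5854        45.5854
  2        47.50        43.7480        87.4960
  3        47.50        41.9846       125.9539
  4        47.50        40.2924       161.1695
  5        47.50        38.6683       193.3415
  6     2,047.50     1,599.6228     9,597.7370
  Σ                  1,809.9015    10,211.2833
Price P = Σ PV = 1,809.9015.
Macaulay duration = Σ(t·PV) / P = 10,211.2833 / 1,809.9015 = 5.64190 half-year periods.
In years: 5.64190 / 2 = 2.82095 years.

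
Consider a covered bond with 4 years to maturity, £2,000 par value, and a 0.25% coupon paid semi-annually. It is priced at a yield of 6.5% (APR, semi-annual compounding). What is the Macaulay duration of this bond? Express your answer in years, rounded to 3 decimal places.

Periodic yield y = 0.0325. Discount each cash flow and weight by its period:
  t   CF        PV=CF/(1+0.0325)^t    t·PV
  1         2.50         2.4213         2.4213
  2         2.50         2.3451         4.6902
  3         2.50         2.2713         6.8138
  4         2.50         2.1998         8.7991
  5         2.50         2.1305        10.6527
  6         2.50         2.0635        12.3809
  7         2.50         1.9985        13.9897
  8     2,002.50     1,550.4296    12,403.4365
  Σ                  1,565.8596    12,463.1842
Price P = Σ PV = 1,565.8596.
Macaulay duration = Σ(t·PV) / P = 12,463.1842 / 1,565.8596 = 7.95932 half-year periods.
In years: 7.95932 / 2 = 3.97966 years.

3.980 years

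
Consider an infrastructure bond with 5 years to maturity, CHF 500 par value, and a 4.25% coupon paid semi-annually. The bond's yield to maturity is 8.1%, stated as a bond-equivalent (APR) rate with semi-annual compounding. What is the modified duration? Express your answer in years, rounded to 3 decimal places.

Periodic yield y = 0.0405. First find Macaulay duration:
  t   CF        PV=CF/(1+0.0405)^t    t·PV
  1       10.625        10.2114        10.2114
  2       10.625         9.8140        19.6279
  3       10.625         9.4320        28.2959
  4       10.625         9.0648        36.2594
  5       10.625         8.7120        43.5601
  6       10.625         8.3729        50.2375
  7       10.625         8.0470        56.3290
  8       10.625         7.7338        61.8703
  9       10.625         7.4328        66.8949
  10     510.625       343.3059     3,433.0587
  Σ                    422.1266     3,806.3451
P = 422.1266; Macaulay duration = 3,806.3451 / 422.1266 = 9.01707 half-year periods = 4.50854 years.
Modified duration = D_Mac / (1 + y) = 4.50854 / 1.0405 = 4.33305 years.

4.333 years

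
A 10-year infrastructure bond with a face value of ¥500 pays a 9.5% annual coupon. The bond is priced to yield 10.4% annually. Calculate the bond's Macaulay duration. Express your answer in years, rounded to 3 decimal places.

Periodic yield y = 0.104. Discount each cash flow and weight by its year:
  t   CF        PV=CF/(1+0.104)^t    t·PV
  1        47.50        43.0254        43.0254
  2        47.50        38.9722        77.9445
  3        47.50        35.3009       105.9028
  4        47.50        31.9755       127.9020
  5        47.50        28.9633       144.8166
  6        47.50        26.2349       157.4093
  7        47.50        23.7635       166.3444
  8        47.50        21.5249       172.1992
  9        47.50        19.4972       175.4747
  10      547.50       203.5604     2,035.6044
  Σ                    472.8183     3,206.6232
Price P = Σ PV = 472.8183.
Macaulay duration = Σ(t·PV) / P = 3,206.6232 / 472.8183 = 6.78194 years.

6.782 years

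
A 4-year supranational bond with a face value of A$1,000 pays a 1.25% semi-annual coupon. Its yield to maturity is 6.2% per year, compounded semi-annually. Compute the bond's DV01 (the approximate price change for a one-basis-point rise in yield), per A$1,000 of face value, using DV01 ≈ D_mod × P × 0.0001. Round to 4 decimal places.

Periodic yield y = 0.031.
  t   CF        PV=CF/(1+0.031)^t    t·PV
  1         6.25         6.0621         6.0621
  2         6.25         5.8798        11.7596
  3         6.25         5.7030        17.1090
  4         6.25         5.5315        22.1261
  5         6.25         5.3652        26.8260
  6         6.25         5.2039        31.2233
  7         6.25         5.0474        35.3319
  8     1,006.25       788.2003     6,305.6020
  Σ                    826.9932     6,456.0402
P = 826.9932; D_Mac = 7.80664 half-year periods = 3.90332 yrs; D_mod = 3.78596 yrs.
DV01 ≈ 3.78596 × 826.9932 × 0.0001 = 0.313096.

A$0.3131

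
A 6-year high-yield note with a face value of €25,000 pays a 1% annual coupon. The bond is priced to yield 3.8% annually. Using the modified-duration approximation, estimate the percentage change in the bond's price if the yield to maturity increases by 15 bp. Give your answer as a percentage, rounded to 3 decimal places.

-0.844%

Periodic yield y = 0.038. Modified duration first:
  t   CF        PV=CF/(1+0.038)^t    t·PV
  1       250.00       240.8478       240.8478
  2       250.00       232.0306       464.0612
  3       250.00       223.5362       670.6087
  4       250.00       215.3528       861.4113
  5       250.00       207.4690     1,037.3451
  6    25,250.00    20,187.2546   121,123.5279
  Σ                 21,306.4911   124,397.8021
P = 21,306.4911; D_Mac = 5.83849 yrs; D_mod = 5.83849/(1+0.038) = 5.62475 yrs.
ΔP/P ≈ -D_mod · Δy = -5.62475 × (+0.0015) = -0.008437 = -0.8437%.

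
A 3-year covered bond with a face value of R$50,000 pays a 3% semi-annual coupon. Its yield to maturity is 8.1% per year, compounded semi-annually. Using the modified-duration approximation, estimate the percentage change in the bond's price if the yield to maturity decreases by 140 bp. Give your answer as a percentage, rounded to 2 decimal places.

Periodic yield y = 0.0405. Modified duration first:
  t   CF        PV=CF/(1+0.0405)^t    t·PV
  1       750.00       720.8073       720.8073
  2       750.00       692.7509     1,385.5018
  3       750.00       665.7865     1,997.3596
  4       750.00       639.8717     2,559.4869
  5       750.00       614.9656     3,074.8281
  6    50,750.00    39,992.9591   239,957.7548
  Σ                 43,327.1412   249,695.7385
P = 43,327.1412; D_Mac = 5.76303 half-year periods = 2.88152 yrs; D_mod = 2.88152/(1+0.0405) = 2.76936 yrs.
ΔP/P ≈ -D_mod · Δy = -2.76936 × (-0.014) = +0.038771 = +3.8771%.

+3.88%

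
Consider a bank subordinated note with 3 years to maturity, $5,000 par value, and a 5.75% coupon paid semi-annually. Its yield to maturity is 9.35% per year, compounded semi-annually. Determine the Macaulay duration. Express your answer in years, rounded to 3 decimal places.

Periodic yield y = 0.04675. Discount each cash flow and weight by its period:
  t   CF        PV=CF/(1+0.04675)^t    t·PV
  1       143.75       137.3298       137.3298
  2       143.75       131.1964       262.3928
  3       143.75       125.3369       376.0107
  4       143.75       119.7391       478.9564
  5       143.75       114.3913       571.9565
  6     5,143.75     3,910.4077    23,462.4460
  Σ                  4,538.4012    25,289.0922
Price P = Σ PV = 4,538.4012.
Macaulay duration = Σ(t·PV) / P = 25,289.0922 / 4,538.4012 = 5.57225 half-year periods.
In years: 5.57225 / 2 = 2.78612 years.

2.786 years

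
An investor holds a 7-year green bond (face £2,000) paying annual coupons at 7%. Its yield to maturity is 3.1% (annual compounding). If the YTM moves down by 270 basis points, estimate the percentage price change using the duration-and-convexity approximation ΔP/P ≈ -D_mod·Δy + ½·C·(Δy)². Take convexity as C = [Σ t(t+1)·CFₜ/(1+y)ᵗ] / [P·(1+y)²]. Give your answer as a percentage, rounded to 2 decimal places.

With y = 0.031:
  t   CF        PV=CF/(1+0.031)^t    t·PV        t(t+1)·PV
  1       140.00       135.7905       135.7905         271.5810
  2       140.00       131.7076       263.4151         790.2454
  3       140.00       127.7474       383.2422       1,532.9687
  4       140.00       123.9063       495.6252       2,478.1259
  5       140.00       120.1807       600.9035       3,605.4208
  6       140.00       116.5671       699.4027       4,895.8188
  7     2,140.00     1,728.2363    12,097.6539      96,781.2314
  Σ                  2,484.1358    14,676.0330     110,355.3919
P = 2,484.1358; D_Mac = 5.90790 yrs; D_mod = 5.73026 yrs; C = 41.79274.
Duration effect: -5.73026 × (-0.027) = +0.154717
Convexity effect: 0.5 × 41.79274 × (-0.027)² = +0.0152335
ΔP/P ≈ +0.154717 + 0.0152335 = +0.169951 = +16.9951%.

+17.00%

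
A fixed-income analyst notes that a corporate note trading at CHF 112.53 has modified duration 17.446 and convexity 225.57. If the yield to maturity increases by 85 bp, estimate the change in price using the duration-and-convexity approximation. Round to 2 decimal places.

Duration effect: -D_mod·Δy = -17.446 × (+0.0085) = -0.148291
Convexity effect: ½·C·(Δy)² = 0.5 × 225.57 × (0.0085)² = +0.00814871625
ΔP/P ≈ -0.148291 + 0.00814871625 = -0.14014228375
ΔP ≈ 112.53 × (-0.14014228375) = -15.7702111903875.

-CHF 15.77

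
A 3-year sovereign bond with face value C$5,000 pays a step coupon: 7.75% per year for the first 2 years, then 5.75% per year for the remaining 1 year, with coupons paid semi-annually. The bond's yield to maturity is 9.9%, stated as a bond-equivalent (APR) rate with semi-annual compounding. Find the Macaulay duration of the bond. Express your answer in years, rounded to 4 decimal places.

Periodic yield y = 0.0495. Discount each cash flow and weight by its period:
  t   CF        PV=CF/(1+0.0495)^t    t·PV
  1       193.75       184.6117       184.6117
  2       193.75       175.9044       351.8089
  3       193.75       167.6079       502.8236
  4       193.75       159.7026       638.8103
  5       143.75       112.9004       564.5022
  6     5,143.75     3,849.3304    23,095.9827
  Σ                  4,650.0575    25,338.5394
Price P = Σ PV = 4,650.0575.
Macaulay duration = Σ(t·PV) / P = 25,338.5394 / 4,650.0575 = 5.44908 half-year periods.
In years: 5.44908 / 2 = 2.72454 years.

2.7245 years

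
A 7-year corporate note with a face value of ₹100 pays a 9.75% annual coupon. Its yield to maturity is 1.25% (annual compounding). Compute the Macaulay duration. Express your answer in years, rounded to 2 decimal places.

Periodic yield y = 0.0125. Discount each cash flow and weight by its year:
  t   CF        PV=CF/(1+0.0125)^t    t·PV
  1         9.75         9.6296         9.6296
  2         9.75         9.5107        19.0215
  3         9.75         9.3933        28.1800
  4         9.75         9.2774        37.1094
  5         9.75         9.1628        45.8141
  6         9.75         9.0497        54.2982
  7       109.75       100.6096       704.2670
  Σ                    156.6332       898.3199
Price P = Σ PV = 156.6332.
Macaulay duration = Σ(t·PV) / P = 898.3199 / 156.6332 = 5.73518 years.

5.74 years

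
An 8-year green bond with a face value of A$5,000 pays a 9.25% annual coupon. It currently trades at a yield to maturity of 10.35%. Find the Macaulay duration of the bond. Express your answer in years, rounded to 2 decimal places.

5.93 years

Periodic yield y = 0.1035. Discount each cash flow and weight by its year:
  t   CF        PV=CF/(1+0.1035)^t    t·PV
  1       462.50       419.1210       419.1210
  2       462.50       379.8106       759.6212
  3       462.50       344.1872     1,032.5616
  4       462.50       311.9050     1,247.6201
  5       462.50       282.6507     1,413.2534
  6       462.50       256.1402     1,536.8411
  7       462.50       232.1162     1,624.8131
  8     5,462.50     2,484.3498    19,874.7986
  Σ                  4,710.2807    27,908.6302
Price P = Σ PV = 4,710.2807.
Macaulay duration = Σ(t·PV) / P = 27,908.6302 / 4,710.2807 = 5.92505 years.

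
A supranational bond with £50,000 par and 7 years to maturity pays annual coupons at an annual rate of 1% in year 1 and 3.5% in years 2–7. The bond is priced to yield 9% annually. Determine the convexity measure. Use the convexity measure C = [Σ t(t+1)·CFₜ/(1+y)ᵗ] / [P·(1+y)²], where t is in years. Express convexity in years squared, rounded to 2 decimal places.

41.20

With y = 0.09:
  t   CF        PV=CF/(1+0.09)^t    t·PV        t(t+1)·PV
  1       500.00       458.7156       458.7156         917.4312
  2     1,750.00     1,472.9400     2,945.8800       8,837.6399
  3     1,750.00     1,351.3211     4,053.9633      16,215.8531
  4     1,750.00     1,239.7441     4,958.9765      24,794.8824
  5     1,750.00     1,137.3799     5,686.8996      34,121.3978
  6     1,750.00     1,043.4678     6,260.8069      43,825.6485
  7    51,750.00    28,309.0222   198,163.1552   1,585,305.2416
  Σ                 35,012.5907   222,528.3971   1,714,018.0945
P = 35,012.5907.
Convexity = Σ t(t+1)·PV / [P·(1+y)²] = 1,714,018.0945 / (35,012.5907 × 1.188100) = 41.20388.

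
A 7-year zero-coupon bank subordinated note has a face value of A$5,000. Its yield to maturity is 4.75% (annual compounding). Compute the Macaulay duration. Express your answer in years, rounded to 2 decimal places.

A zero-coupon bond has a single cash flow at maturity, so its Macaulay duration equals its maturity: 7 years.

7.00 years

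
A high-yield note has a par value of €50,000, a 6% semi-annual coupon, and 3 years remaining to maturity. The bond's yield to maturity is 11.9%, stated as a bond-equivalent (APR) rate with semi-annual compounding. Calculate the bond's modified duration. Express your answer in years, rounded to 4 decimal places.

2.6139 years

Periodic yield y = 0.0595. First find Macaulay duration:
  t   CF        PV=CF/(1+0.0595)^t    t·PV
  1     1,500.00     1,415.7622     1,415.7622
  2     1,500.00     1,336.2550     2,672.5100
  3     1,500.00     1,261.2128     3,783.6385
  4     1,500.00     1,190.3849     4,761.5397
  5     1,500.00     1,123.5346     5,617.6730
  6    51,500.00    36,408.3890   218,450.3340
  Σ                 42,735.5385   236,701.4573
P = 42,735.5385; Macaulay duration = 236,701.4573 / 42,735.5385 = 5.53875 half-year periods = 2.76937 years.
Modified duration = D_Mac / (1 + y) = 2.76937 / 1.0595 = 2.61385 years.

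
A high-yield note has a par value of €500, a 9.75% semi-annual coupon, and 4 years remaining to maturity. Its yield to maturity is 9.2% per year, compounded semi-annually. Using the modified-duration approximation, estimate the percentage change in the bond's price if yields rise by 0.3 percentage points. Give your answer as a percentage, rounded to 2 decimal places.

Periodic yield y = 0.046. Modified duration first:
  t   CF        PV=CF/(1+0.046)^t    t·PV
  1       24.375        23.3031        23.3031
  2       24.375        22.2783        44.5565
  3       24.375        21.2985        63.8956
  4       24.375        20.3619        81.4475
  5       24.375        19.4664        97.3321
  6       24.375        18.6103       111.6621
  7       24.375        17.7919       124.5434
  8      524.375       365.9220     2,927.3759
  Σ                    509.0324     3,474.1162
P = 509.0324; D_Mac = 6.82494 half-year periods = 3.41247 yrs; D_mod = 3.41247/(1+0.046) = 3.26240 yrs.
ΔP/P ≈ -D_mod · Δy = -3.26240 × (+0.003) = -0.009787 = -0.9787%.

-0.98%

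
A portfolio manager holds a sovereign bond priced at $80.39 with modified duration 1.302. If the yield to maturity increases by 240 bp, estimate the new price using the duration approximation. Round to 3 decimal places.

Duration approximation: ΔP/P ≈ -D_mod · Δy = -1.302 × (+0.024) = -0.031248.
New price ≈ 80.39 × (1 - 0.031248) = 77.87797328.

$77.878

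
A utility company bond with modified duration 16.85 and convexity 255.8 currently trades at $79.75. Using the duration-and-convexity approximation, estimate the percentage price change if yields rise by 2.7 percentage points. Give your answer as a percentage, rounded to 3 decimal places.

-36.171%

Duration effect: -D_mod·Δy = -16.85 × (+0.027) = -0.454950
Convexity effect: ½·C·(Δy)² = 0.5 × 255.8 × (0.027)² = +0.0932391
ΔP/P ≈ -0.454950 + 0.0932391 = -0.3617109
= -36.17109%.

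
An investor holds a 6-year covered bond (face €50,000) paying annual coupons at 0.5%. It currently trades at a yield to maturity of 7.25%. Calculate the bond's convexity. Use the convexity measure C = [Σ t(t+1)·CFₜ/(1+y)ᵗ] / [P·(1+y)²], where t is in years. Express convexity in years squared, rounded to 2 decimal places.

With y = 0.0725:
  t   CF        PV=CF/(1+0.0725)^t    t·PV        t(t+1)·PV
  1       250.00       233.1002       233.1002         466.2005
  2       250.00       217.3429       434.6857       1,304.0572
  3       250.00       202.6507       607.9521       2,431.8084
  4       250.00       188.9517       755.8068       3,779.0340
  5       250.00       176.1787       880.8937       5,285.3623
  6    50,250.00    33,018.1139   198,108.6832   1,386,760.7825
  Σ                 34,036.3381   201,021.1218   1,400,027.2449
P = 34,036.3381.
Convexity = Σ t(t+1)·PV / [P·(1+y)²] = 1,400,027.2449 / (34,036.3381 × 1.150256) = 35.76013.

35.76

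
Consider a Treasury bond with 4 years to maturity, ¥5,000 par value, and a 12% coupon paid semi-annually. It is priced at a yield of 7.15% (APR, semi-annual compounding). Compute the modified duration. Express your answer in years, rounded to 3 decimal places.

Periodic yield y = 0.03575. First find Macaulay duration:
  t   CF        PV=CF/(1+0.03575)^t    t·PV
  1       300.00       289.6452       289.6452
  2       300.00       279.6478       559.2956
  3       300.00       269.9954       809.9863
  4       300.00       260.6763     1,042.7051
  5       300.00       251.6787     1,258.3937
  6       300.00       242.9918     1,457.9507
  7       300.00       234.6047     1,642.2327
  8     5,300.00     4,001.6245    32,012.9960
  Σ                  5,830.8644    39,073.2054
P = 5,830.8644; Macaulay duration = 39,073.2054 / 5,830.8644 = 6.70110 half-year periods = 3.35055 years.
Modified duration = D_Mac / (1 + y) = 3.35055 / 1.03575 = 3.23490 years.

3.235 years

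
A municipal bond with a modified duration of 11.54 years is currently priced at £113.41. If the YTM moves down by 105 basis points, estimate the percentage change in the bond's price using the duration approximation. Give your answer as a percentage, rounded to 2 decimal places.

+12.12%

Duration approximation: ΔP/P ≈ -D_mod · Δy = -11.54 × (-0.0105) = +0.121170.
As a percentage: +12.1170%.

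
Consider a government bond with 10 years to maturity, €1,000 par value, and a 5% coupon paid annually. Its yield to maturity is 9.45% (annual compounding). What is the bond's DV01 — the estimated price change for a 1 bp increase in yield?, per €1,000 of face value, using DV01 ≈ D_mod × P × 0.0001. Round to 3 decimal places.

€0.507

Periodic yield y = 0.0945.
  t   CF        PV=CF/(1+0.0945)^t    t·PV
  1        50.00        45.6830        45.6830
  2        50.00        41.7387        83.4773
  3        50.00        38.1349       114.4047
  4        50.00        34.8423       139.3692
  5        50.00        31.8340       159.1700
  6        50.00        29.0854       174.5125
  7        50.00        26.5742       186.0192
  8        50.00        24.2797       194.2379
  9        50.00        22.1834       199.6506
  10    1,050.00       425.6294     4,256.2942
  Σ                    719.9850     5,552.8186
P = 719.9850; D_Mac = 7.71241 yrs; D_mod = 7.04651 yrs.
DV01 ≈ 7.04651 × 719.9850 × 0.0001 = 0.507338.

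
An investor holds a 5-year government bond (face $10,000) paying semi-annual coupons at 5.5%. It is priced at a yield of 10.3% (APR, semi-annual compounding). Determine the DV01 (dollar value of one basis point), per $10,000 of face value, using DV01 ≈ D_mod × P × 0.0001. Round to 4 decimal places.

Periodic yield y = 0.0515.
  t   CF        PV=CF/(1+0.0515)^t    t·PV
  1       275.00       261.5311       261.5311
  2       275.00       248.7220       497.4439
  3       275.00       236.5401       709.6204
  4       275.00       224.9550       899.8199
  5       275.00       213.9372     1,069.6860
  6       275.00       203.4591     1,220.7544
  7       275.00       193.4941     1,354.4588
  8       275.00       184.0172     1,472.1378
  9       275.00       175.0045     1,575.0404
  10   10,275.00     6,218.5490    62,185.4899
  Σ                  8,160.2093    71,245.9827
P = 8,160.2093; D_Mac = 8.73090 half-year periods = 4.36545 yrs; D_mod = 4.15164 yrs.
DV01 ≈ 4.15164 × 8,160.2093 × 0.0001 = 3.387826.

$3.3878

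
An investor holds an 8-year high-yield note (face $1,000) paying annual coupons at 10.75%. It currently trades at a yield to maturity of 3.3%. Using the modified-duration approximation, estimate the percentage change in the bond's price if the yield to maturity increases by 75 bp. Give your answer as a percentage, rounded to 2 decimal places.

Periodic yield y = 0.033. Modified duration first:
  t   CF        PV=CF/(1+0.033)^t    t·PV
  1       107.50       104.0658       104.0658
  2       107.50       100.7414       201.4827
  3       107.50        97.5231       292.5693
  4       107.50        94.4076       377.6306
  5       107.50        91.3917       456.9586
  6       107.50        88.4721       530.8328
  7       107.50        85.6458       599.5208
  8     1,107.50       854.1638     6,833.3104
  Σ                  1,516.4114     9,396.3711
P = 1,516.4114; D_Mac = 6.19645 yrs; D_mod = 6.19645/(1+0.033) = 5.99850 yrs.
ΔP/P ≈ -D_mod · Δy = -5.99850 × (+0.0075) = -0.044989 = -4.4989%.

-4.50%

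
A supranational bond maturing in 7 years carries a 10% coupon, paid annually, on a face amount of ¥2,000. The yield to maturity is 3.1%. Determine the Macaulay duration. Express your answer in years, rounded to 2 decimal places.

Periodic yield y = 0.031. Discount each cash flow and weight by its year:
  t   CF        PV=CF/(1+0.031)^t    t·PV
  1       200.00       193.9864       193.9864
  2       200.00       188.1537       376.3073
  3       200.00       182.4963       547.4888
  4       200.00       177.0090       708.0360
  5       200.00       171.6867       858.4335
  6       200.00       166.5244       999.1467
  7     2,200.00     1,776.6915    12,436.8405
  Σ                  2,856.5480    16,120.2392
Price P = Σ PV = 2,856.5480.
Macaulay duration = Σ(t·PV) / P = 16,120.2392 / 2,856.5480 = 5.64326 years.

5.64 years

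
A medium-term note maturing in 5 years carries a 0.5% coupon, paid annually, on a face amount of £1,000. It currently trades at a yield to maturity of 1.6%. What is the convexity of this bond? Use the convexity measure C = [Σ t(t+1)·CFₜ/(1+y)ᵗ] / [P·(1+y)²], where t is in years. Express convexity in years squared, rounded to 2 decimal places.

28.67

With y = 0.016:
  t   CF        PV=CF/(1+0.016)^t    t·PV        t(t+1)·PV
  1         5.00         4.9213         4.9213           9.8425
  2         5.00         4.8438         9.6875          29.0626
  3         5.00         4.7675        14.3024          57.2098
  4         5.00         4.6924        18.7696          93.8480
  5     1,005.00       928.3196     4,641.5980      27,849.5881
  Σ                    947.5445     4,689.2788      28,039.5510
P = 947.5445.
Convexity = Σ t(t+1)·PV / [P·(1+y)²] = 28,039.5510 / (947.5445 × 1.032256) = 28.66712.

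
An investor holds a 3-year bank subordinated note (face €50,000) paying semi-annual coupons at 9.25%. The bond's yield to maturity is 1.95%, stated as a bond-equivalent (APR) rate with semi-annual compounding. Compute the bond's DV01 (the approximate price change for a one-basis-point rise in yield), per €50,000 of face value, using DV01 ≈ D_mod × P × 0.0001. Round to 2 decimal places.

€16.32

Periodic yield y = 0.00975.
  t   CF        PV=CF/(1+0.00975)^t    t·PV
  1     2,312.50     2,290.1708     2,290.1708
  2     2,312.50     2,268.0573     4,536.1146
  3     2,312.50     2,246.1572     6,738.4717
  4     2,312.50     2,224.4687     8,897.8747
  5     2,312.50     2,202.9895    11,014.9476
  6    52,312.50    49,353.9940   296,123.9642
  Σ                 60,585.8376   329,601.5437
P = 60,585.8376; D_Mac = 5.44024 half-year periods = 2.72012 yrs; D_mod = 2.69386 yrs.
DV01 ≈ 2.69386 × 60,585.8376 × 0.0001 = 16.320948.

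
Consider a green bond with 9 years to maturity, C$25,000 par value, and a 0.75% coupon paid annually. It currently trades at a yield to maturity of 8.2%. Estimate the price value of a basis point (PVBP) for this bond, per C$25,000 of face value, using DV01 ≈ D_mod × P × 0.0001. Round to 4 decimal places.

Periodic yield y = 0.082.
  t   CF        PV=CF/(1+0.082)^t    t·PV
  1       187.50       173.2902       173.2902
  2       187.50       160.1573       320.3146
  3       187.50       148.0197       444.0591
  4       187.50       136.8019       547.2077
  5       187.50       126.4343       632.1716
  6       187.50       116.8524       701.1145
  7       187.50       107.9967       755.9768
  8       187.50        99.8121       798.4968
  9    25,187.50    12,391.9518   111,527.5665
  Σ                 13,461.3165   115,900.1978
P = 13,461.3165; D_Mac = 8.60987 yrs; D_mod = 7.95737 yrs.
DV01 ≈ 7.95737 × 13,461.3165 × 0.0001 = 10.711663.

C$10.7117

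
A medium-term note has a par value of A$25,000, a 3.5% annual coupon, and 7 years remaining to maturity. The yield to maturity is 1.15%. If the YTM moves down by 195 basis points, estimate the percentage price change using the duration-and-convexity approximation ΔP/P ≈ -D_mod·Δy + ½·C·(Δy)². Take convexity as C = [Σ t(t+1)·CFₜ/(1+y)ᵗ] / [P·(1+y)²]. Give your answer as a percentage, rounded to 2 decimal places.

With y = 0.0115:
  t   CF        PV=CF/(1+0.0115)^t    t·PV        t(t+1)·PV
  1       875.00       865.0519       865.0519       1,730.1038
  2       875.00       855.2169     1,710.4338       5,131.3015
  3       875.00       845.4937     2,536.4812      10,145.9248
  4       875.00       835.8811     3,343.5244      16,717.6220
  5       875.00       826.3778     4,131.8888      24,791.3326
  6       875.00       816.9825     4,901.8947      34,313.2631
  7    25,875.00    23,884.6647   167,192.6528   1,337,541.2226
  Σ                 28,929.6685   184,681.9276   1,430,370.7704
P = 28,929.6685; D_Mac = 6.38382 yrs; D_mod = 6.31125 yrs; C = 48.32517.
Duration effect: -6.31125 × (-0.0195) = +0.123069
Convexity effect: 0.5 × 48.32517 × (-0.0195)² = +0.0091878
ΔP/P ≈ +0.123069 + 0.0091878 = +0.132257 = +13.2257%.

+13.23%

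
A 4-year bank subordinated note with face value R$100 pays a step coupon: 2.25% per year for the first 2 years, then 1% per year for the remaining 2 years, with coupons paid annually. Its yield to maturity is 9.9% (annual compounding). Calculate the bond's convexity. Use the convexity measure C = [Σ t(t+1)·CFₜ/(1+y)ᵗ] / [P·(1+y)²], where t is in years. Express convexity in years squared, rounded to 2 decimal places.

With y = 0.099:
  t   CF        PV=CF/(1+0.099)^t    t·PV        t(t+1)·PV
  1         2.25         2.0473         2.0473           4.0946
  2         2.25         1.8629         3.7258          11.1773
  3         1.00         0.7534         2.2601           9.0404
  4       101.00        69.2358       276.9431       1,384.7156
  Σ                     73.8994       284.9763       1,409.0280
P = 73.8994.
Convexity = Σ t(t+1)·PV / [P·(1+y)²] = 1,409.0280 / (73.8994 × 1.207801) = 15.78642.

15.79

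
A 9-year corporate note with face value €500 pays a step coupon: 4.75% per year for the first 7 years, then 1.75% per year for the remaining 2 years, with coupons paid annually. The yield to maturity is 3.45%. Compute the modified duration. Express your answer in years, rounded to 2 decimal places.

Periodic yield y = 0.0345. First find Macaulay duration:
  t   CF        PV=CF/(1+0.0345)^t    t·PV
  1        23.75        22.9580        22.9580
  2        23.75        22.1923        44.3846
  3        23.75        21.4522        64.3566
  4        23.75        20.7368        82.9472
  5        23.75        20.0452       100.2262
  6        23.75        19.3767       116.2604
  7        23.75        18.7305       131.1137
  8         8.75         6.6706        53.3647
  9       508.75       374.9125     3,374.2129
  Σ                    527.0749     3,989.8243
P = 527.0749; Macaulay duration = 3,989.8243 / 527.0749 = 7.56975 years.
Modified duration = D_Mac / (1 + y) = 7.56975 / 1.0345 = 7.31730 years.

7.32 years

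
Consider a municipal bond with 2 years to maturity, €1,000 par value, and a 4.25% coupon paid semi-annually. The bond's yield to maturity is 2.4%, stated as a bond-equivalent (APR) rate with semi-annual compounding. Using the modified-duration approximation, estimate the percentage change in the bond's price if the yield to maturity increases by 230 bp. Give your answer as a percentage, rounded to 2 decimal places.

-4.41%

Periodic yield y = 0.012. Modified duration first:
  t   CF        PV=CF/(1+0.012)^t    t·PV
  1        21.25        20.9980        20.9980
  2        21.25        20.7490        41.4981
  3        21.25        20.5030        61.5090
  4     1,021.25       973.6660     3,894.6641
  Σ                  1,035.9161     4,018.6692
P = 1,035.9161; D_Mac = 3.87934 half-year periods = 1.93967 yrs; D_mod = 1.93967/(1+0.012) = 1.91667 yrs.
ΔP/P ≈ -D_mod · Δy = -1.91667 × (+0.023) = -0.044083 = -4.4083%.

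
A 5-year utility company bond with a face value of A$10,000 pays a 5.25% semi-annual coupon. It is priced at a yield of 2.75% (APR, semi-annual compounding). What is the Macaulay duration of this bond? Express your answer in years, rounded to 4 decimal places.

4.4964 years

Periodic yield y = 0.01375. Discount each cash flow and weight by its period:
  t   CF        PV=CF/(1+0.01375)^t    t·PV
  1       262.50       258.9396       258.9396
  2       262.50       255.4275       510.8549
  3       262.50       251.9630       755.8889
  4       262.50       248.5455       994.1818
  5       262.50       245.1743     1,225.8716
  6       262.50       241.8489     1,451.0934
  7       262.50       238.5686     1,669.9800
  8       262.50       235.3328     1,882.6620
  9       262.50       232.1408     2,089.2673
  10   10,262.50     8,952.5035    89,525.0347
  Σ                 11,160.4443   100,363.7742
Price P = Σ PV = 11,160.4443.
Macaulay duration = Σ(t·PV) / P = 100,363.7742 / 11,160.4443 = 8.99281 half-year periods.
In years: 8.99281 / 2 = 4.49641 years.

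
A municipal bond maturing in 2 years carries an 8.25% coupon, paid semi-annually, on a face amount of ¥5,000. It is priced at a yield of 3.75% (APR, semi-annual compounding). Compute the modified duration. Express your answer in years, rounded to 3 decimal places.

Periodic yield y = 0.01875. First find Macaulay duration:
  t   CF        PV=CF/(1+0.01875)^t    t·PV
  1       206.25       202.4540       202.4540
  2       206.25       198.7278       397.4557
  3       206.25       195.0703       585.2108
  4     5,206.25     4,833.4200    19,333.6799
  Σ                  5,429.6721    20,518.8004
P = 5,429.6721; Macaulay duration = 20,518.8004 / 5,429.6721 = 3.77901 half-year periods = 1.88951 years.
Modified duration = D_Mac / (1 + y) = 1.88951 / 1.01875 = 1.85473 years.

1.855 years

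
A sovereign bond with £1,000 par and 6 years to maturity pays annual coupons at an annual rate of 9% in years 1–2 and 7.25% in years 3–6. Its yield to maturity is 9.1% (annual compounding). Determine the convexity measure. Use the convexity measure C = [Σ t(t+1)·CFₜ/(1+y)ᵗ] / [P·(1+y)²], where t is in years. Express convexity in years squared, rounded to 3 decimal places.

With y = 0.091:
  t   CF        PV=CF/(1+0.091)^t    t·PV        t(t+1)·PV
  1        90.00        82.4931        82.4931         164.9863
  2        90.00        75.6124       151.2248         453.6744
  3        72.50        55.8295       167.4885         669.9540
  4        72.50        51.1728       204.6911       1,023.4556
  5        72.50        46.9045       234.5224       1,407.1342
  6     1,072.50       635.9878     3,815.9269      26,711.4884
  Σ                    948.0001     4,656.3468      30,430.6928
P = 948.0001.
Convexity = Σ t(t+1)·PV / [P·(1+y)²] = 30,430.6928 / (948.0001 × 1.190281) = 26.96832.

26.968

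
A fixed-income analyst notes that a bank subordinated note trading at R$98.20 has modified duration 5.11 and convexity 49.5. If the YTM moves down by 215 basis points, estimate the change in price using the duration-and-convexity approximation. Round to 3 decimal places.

Duration effect: -D_mod·Δy = -5.11 × (-0.0215) = +0.109865
Convexity effect: ½·C·(Δy)² = 0.5 × 49.5 × (-0.0215)² = +0.0114406875
ΔP/P ≈ +0.109865 + 0.0114406875 = +0.1213056875
ΔP ≈ 98.20 × (+0.1213056875) = +11.9122185125.

+R$11.912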